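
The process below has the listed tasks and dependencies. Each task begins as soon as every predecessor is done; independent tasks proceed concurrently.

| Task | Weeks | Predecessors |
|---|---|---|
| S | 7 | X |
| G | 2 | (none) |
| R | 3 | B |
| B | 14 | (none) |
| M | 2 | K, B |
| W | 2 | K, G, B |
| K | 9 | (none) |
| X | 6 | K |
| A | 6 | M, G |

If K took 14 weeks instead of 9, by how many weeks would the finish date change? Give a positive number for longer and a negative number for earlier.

Critical path before the change: K→X→S = 9+6+7 = 22 giving 22 weeks.
Since K is critical, the +5 change carries straight to that chain (now 27 weeks).
No other chain overtakes it, so the finish is 27 weeks.
Change in finish: 27 − 22 = +5 weeks.

5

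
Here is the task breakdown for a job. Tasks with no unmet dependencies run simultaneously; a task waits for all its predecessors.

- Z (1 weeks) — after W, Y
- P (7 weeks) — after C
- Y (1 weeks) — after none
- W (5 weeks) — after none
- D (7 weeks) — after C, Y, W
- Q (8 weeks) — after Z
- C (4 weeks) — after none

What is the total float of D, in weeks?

W→Z→Q = 5+1+8 = 14 sets the makespan at 14 weeks.
The longest chain containing D totals 12 weeks.
Float = 14 − 12 = 2.

2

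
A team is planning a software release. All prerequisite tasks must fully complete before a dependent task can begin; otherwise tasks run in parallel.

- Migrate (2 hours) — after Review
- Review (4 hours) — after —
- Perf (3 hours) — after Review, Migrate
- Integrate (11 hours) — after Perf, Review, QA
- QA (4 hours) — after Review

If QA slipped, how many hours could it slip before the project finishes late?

Review→Migrate→Perf→Integrate = 4+2+3+11 = 20 sets the makespan at 20 hours.
Longest path through QA: 19 hours (earliest finish 8, latest finish 9).
Slack of QA = 5 − 4 = 1 hour.

1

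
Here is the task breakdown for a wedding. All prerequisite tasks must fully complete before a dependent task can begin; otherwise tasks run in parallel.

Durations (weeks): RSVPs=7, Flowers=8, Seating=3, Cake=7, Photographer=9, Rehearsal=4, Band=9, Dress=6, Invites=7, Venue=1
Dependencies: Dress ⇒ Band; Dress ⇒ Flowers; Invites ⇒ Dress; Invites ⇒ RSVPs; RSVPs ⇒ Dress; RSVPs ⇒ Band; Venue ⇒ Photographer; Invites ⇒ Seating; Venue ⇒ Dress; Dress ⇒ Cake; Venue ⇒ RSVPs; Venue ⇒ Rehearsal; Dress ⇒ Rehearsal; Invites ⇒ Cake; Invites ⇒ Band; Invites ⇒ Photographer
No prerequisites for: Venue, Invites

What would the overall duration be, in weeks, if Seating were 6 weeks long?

Critical path before the change: Invites→RSVPs→Dress→Band = 7+7+6+9 = 29 giving 29 weeks.
Seating has 19 weeks of float (longest path through it is 10).
The critical path is still Invites→RSVPs→Dress→Band; finish is now 29 weeks.

29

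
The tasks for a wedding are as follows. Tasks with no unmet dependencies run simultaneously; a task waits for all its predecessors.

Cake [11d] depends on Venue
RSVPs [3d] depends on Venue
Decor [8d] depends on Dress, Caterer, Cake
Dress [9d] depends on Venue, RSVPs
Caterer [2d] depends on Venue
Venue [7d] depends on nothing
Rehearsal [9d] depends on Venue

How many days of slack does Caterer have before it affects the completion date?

The longest chain is Venue→RSVPs→Dress→Decor = 7+3+9+8 = 27; overall finish 27 days.
Caterer finishes as early as 9 and must finish by 19.
Float = 27 − 17 = 10.

10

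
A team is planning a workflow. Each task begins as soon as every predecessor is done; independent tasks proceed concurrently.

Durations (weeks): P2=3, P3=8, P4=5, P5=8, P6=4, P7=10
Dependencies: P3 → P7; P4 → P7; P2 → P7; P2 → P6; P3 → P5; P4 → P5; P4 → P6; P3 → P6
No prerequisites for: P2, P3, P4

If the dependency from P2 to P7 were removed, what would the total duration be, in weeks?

18

Before: longest chain P3→P7 = 8+10 = 18, finish 18.
Dropping P2→P7 doesn't change P7's earliest start (8); another predecessor still binds.
After: P3→P7 = 8+10 = 18 → 18 weeks.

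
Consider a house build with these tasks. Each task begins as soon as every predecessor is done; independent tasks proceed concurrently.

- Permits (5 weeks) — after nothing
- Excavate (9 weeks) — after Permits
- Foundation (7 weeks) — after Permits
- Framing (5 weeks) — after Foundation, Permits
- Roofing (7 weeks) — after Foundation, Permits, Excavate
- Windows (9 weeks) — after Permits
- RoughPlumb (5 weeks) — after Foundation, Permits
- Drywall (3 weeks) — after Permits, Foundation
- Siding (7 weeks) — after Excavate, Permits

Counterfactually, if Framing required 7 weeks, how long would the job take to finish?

21

As given, the longest chain is Permits→Excavate→Roofing = 5+9+7 = 21, so the finish is 21 weeks.
The longest path through Framing is only 17 weeks, so Framing has float 4.
That remains the longest chain; total 21 weeks.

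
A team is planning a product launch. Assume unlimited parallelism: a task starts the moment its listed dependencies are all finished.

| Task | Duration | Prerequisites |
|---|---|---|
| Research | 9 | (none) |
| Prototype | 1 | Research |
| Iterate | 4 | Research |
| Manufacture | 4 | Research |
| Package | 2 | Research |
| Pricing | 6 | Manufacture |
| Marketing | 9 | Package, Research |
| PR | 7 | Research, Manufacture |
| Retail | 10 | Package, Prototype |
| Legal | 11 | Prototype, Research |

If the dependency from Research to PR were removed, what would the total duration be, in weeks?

21

Before: longest chain Research→Prototype→Legal = 9+1+11 = 21, finish 21.
Dropping Research→PR doesn't change PR's earliest start (13); another predecessor still binds.
New critical path: Research→Prototype→Legal = 9+1+11 = 21 ⇒ 21 weeks.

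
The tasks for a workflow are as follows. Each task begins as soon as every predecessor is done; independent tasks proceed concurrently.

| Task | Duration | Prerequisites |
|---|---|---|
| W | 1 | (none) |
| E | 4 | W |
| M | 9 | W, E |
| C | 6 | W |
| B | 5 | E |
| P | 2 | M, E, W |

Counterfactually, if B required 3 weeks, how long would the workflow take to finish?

16

The binding path is W→E→M→P = 1+4+9+2 = 16; finish at 16 weeks.
B has 6 weeks of float (longest path through it is 10).
No other chain overtakes it, so the finish is 16 weeks.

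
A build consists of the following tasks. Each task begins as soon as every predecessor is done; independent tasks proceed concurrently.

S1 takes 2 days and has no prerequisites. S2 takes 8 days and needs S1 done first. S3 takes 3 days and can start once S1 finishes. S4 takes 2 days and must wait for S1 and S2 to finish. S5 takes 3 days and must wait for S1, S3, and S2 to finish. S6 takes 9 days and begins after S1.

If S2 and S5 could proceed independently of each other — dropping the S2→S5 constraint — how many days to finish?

12

Before: longest chain S1→S2→S5 = 2+8+3 = 13, finish 13.
Without S2→S5, S5's earliest start moves from 10 to 5.
New critical path: S1→S2→S4 = 2+8+2 = 12 ⇒ 12 days.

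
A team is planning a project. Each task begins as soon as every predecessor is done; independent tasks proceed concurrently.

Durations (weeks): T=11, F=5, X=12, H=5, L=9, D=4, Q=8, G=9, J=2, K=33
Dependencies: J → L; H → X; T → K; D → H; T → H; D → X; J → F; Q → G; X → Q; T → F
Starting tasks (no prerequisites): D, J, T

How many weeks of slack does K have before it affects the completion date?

1

T→H→X→Q→G = 11+5+12+8+9 = 45 sets the makespan at 45 weeks.
The longest chain containing K totals 44 weeks.
Slack of K = 12 − 11 = 1 week.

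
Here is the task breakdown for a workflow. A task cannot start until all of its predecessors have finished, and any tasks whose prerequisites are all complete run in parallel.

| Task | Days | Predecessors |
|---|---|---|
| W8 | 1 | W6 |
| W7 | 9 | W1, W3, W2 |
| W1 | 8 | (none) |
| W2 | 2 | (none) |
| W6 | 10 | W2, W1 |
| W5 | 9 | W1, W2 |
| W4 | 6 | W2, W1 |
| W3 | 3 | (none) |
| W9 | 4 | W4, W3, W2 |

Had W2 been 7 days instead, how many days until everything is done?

Baseline: W1→W6→W8 = 8+10+1 = 19 → 19 days.
The longest path through W2 is only 13 days, so W2 has float 6.
No other chain overtakes it, so the finish is 19 days.

19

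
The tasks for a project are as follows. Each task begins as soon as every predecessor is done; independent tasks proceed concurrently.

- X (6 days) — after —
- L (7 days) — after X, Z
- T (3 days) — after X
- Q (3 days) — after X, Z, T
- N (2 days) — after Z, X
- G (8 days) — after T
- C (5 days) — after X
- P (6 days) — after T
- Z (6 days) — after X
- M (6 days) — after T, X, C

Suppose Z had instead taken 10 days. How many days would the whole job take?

23

Actual critical path: X→Z→L = 6+6+7 = 19 ⇒ 19 days.
Z is on the critical path; changing it to 10 makes that path 23 days.
The critical path is still X→Z→L; finish is now 23 days.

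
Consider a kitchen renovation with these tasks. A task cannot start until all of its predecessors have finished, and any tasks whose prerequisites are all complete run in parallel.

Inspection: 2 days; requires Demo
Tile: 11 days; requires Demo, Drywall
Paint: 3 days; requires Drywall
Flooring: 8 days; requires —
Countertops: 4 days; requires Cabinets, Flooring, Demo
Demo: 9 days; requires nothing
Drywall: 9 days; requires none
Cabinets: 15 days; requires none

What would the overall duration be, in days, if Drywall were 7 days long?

Critical path before the change: Drywall→Tile = 9+11 = 20 giving 20 days.
Since Drywall is critical, the -2 change carries straight to that chain (now 18 days).
New critical path: Demo→Tile = 9+11 = 20 ⇒ 20 days.

20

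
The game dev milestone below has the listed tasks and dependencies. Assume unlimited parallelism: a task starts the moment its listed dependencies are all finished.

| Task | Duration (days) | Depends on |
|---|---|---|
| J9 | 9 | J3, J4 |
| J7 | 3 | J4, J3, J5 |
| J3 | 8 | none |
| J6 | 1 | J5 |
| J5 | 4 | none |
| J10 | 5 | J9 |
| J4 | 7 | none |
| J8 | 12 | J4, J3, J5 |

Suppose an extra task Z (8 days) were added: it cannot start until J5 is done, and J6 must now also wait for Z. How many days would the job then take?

Originally the job takes 22 days.
With Z inserted, J6 now waits for max(J5, Z).
New critical path: J3→J9→J10 = 8+9+5 = 22 ⇒ 22 days.

22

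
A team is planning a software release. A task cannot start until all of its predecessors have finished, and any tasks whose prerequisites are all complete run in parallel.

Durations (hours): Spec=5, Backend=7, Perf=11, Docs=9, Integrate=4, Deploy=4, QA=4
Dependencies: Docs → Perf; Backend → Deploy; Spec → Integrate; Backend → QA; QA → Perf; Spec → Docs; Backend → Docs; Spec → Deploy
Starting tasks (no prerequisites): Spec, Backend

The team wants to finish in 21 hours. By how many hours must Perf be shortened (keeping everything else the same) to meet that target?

6

Current finish: 27 hours; target: 21.
Perf is on every critical path, so each hour cut from Perf cuts the finish by one (this holds down to a finish of 17).
Need 27 − 21 = 6 hours off Perf → Perf becomes 5 hours, finish becomes 21.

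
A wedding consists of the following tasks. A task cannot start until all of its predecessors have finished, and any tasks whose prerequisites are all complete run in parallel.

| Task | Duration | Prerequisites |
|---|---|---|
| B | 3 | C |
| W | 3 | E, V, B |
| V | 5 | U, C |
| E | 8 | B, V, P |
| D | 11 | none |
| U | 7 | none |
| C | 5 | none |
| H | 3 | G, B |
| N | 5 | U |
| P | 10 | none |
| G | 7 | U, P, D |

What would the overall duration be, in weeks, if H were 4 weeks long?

23

Baseline: U→V→E→W = 7+5+8+3 = 23 → 23 weeks.
H has 2 weeks of float (longest path through it is 21).
The critical path is still U→V→E→W; finish is now 23 weeks.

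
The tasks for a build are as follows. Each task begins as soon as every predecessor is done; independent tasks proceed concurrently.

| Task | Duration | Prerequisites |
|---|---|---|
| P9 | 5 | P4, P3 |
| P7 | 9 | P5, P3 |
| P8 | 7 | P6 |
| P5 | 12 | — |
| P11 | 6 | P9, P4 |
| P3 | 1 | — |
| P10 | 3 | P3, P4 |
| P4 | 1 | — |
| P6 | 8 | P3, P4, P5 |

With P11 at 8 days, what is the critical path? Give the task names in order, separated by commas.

As given, the longest chain is P5→P6→P8 = 12+8+7 = 27, so the finish is 27 days.
P11 is off the critical path — its longest chain is 12 days, giving 15 of slack.
No other chain overtakes it, so the finish is 27 days.

P5, P6, P8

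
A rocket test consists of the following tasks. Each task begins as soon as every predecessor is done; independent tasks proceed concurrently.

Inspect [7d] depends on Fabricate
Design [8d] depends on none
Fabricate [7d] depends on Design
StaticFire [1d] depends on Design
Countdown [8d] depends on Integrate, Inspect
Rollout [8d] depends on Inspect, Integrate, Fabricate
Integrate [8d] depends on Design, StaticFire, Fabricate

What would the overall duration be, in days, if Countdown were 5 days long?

31

Baseline: Design→Fabricate→Integrate→Countdown = 8+7+8+8 = 31 → 31 days.
Countdown is on the critical path; changing it to 5 makes that path 28 days.
The binding chain switches to Design→Fabricate→Integrate→Rollout = 8+7+8+8 = 31; finish 31 days.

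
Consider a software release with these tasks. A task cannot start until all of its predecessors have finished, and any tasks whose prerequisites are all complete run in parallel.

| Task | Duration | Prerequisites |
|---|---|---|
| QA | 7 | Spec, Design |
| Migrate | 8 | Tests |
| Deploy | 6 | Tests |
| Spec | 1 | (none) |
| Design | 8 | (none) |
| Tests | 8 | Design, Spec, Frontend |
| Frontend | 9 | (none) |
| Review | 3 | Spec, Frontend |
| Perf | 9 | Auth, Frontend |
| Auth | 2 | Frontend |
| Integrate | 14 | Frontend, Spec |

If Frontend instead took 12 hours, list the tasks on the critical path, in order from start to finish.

Frontend, Tests, Migrate

Critical path before the change: Frontend→Tests→Migrate = 9+8+8 = 25 giving 25 hours.
Frontend lies on that path, so at 12 hours the path becomes 28 hours.
That remains the longest chain; total 28 hours.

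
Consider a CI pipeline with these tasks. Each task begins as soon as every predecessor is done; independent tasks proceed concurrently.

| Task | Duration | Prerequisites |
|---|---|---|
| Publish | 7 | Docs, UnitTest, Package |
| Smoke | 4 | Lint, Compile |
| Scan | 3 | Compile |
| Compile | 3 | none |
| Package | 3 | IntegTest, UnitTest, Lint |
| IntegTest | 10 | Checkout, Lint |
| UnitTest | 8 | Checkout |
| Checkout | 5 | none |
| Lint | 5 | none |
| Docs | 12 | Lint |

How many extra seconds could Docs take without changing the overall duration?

1

Checkout→IntegTest→Package→Publish = 5+10+3+7 = 25 sets the makespan at 25 seconds.
Longest path through Docs: 24 seconds (earliest finish 17, latest finish 18).
So Docs can slip 18 − 17 = 1 second.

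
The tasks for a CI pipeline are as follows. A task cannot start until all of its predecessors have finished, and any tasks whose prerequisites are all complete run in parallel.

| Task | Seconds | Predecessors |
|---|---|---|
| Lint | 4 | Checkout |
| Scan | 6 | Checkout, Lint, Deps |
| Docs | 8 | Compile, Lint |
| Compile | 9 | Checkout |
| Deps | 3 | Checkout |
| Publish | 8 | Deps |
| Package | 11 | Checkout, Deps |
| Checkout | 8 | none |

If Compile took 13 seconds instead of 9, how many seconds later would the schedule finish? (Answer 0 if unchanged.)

4

Baseline: Checkout→Compile→Docs = 8+9+8 = 25 → 25 seconds.
Compile lies on that path, so at 13 seconds the path becomes 29 seconds.
The critical path is still Checkout→Compile→Docs; finish is now 29 seconds.
Change in finish: 29 − 25 = +4 seconds.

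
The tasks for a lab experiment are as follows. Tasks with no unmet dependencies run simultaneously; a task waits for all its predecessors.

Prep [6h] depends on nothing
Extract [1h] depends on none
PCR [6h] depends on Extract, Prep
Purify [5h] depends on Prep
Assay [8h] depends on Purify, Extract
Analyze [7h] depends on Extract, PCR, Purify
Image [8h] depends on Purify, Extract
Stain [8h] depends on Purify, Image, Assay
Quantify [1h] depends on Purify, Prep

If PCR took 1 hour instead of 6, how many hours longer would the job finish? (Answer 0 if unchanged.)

Critical path before the change: Prep→Purify→Assay→Stain = 6+5+8+8 = 27 giving 27 hours.
PCR is off the critical path — its longest chain is 19 hours, giving 8 of slack.
That remains the longest chain; total 27 hours.
Change in finish: 27 − 27 = +0 hours.

0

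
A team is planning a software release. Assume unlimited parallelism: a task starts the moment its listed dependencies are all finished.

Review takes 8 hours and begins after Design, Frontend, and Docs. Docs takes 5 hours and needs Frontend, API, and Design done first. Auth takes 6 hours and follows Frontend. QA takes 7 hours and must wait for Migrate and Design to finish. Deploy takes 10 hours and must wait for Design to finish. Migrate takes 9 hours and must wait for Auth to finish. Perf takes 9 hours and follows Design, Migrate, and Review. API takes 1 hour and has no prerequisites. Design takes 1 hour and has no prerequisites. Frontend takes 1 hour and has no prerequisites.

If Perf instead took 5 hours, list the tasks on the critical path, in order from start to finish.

Frontend, Auth, Migrate, QA

Critical path before the change: Frontend→Auth→Migrate→Perf = 1+6+9+9 = 25 giving 25 hours.
Since Perf is critical, the -4 change carries straight to that chain (now 21 hours).
Now Frontend→Auth→Migrate→QA = 1+6+9+7 = 23 is longest, so the finish becomes 23 hours.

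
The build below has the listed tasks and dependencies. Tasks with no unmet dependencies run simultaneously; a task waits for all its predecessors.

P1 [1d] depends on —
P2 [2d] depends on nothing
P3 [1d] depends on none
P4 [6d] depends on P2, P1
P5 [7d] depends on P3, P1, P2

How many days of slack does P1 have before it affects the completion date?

1

P2→P5 = 2+7 = 9 sets the makespan at 9 days.
The longest chain containing P1 totals 8 days.
So P1 can slip 2 − 1 = 1 day.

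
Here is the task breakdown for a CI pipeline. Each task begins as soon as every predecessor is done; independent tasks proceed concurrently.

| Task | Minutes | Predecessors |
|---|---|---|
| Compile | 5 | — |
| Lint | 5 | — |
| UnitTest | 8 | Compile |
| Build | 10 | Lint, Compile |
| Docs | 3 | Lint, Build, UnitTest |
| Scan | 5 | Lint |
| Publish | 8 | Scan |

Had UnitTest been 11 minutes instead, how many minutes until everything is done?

19

As given, the longest chain is Compile→Build→Docs = 5+10+3 = 18, so the finish is 18 minutes.
UnitTest has 2 minutes of float (longest path through it is 16).
The binding chain switches to Compile→UnitTest→Docs = 5+11+3 = 19; finish 19 minutes.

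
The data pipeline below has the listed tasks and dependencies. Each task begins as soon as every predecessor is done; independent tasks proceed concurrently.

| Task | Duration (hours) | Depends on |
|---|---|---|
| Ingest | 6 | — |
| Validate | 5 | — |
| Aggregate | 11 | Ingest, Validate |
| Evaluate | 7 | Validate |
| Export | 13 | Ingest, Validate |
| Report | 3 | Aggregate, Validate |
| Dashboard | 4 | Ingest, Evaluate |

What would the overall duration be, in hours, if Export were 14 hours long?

As given, the longest chain is Ingest→Aggregate→Report = 6+11+3 = 20, so the finish is 20 hours.
The longest path through Export is only 19 hours, so Export has float 1.
The critical path is still Ingest→Aggregate→Report; finish is now 20 hours.

20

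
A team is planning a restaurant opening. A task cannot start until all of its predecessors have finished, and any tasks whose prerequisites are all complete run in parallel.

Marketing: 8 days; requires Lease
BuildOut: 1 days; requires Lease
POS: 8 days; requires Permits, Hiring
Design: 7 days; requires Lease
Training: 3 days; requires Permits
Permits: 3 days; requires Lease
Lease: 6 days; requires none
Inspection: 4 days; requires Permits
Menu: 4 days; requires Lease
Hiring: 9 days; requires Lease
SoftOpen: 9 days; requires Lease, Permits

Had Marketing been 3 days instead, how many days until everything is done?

23

Baseline: Lease→Hiring→POS = 6+9+8 = 23 → 23 days.
The longest path through Marketing is only 14 days, so Marketing has float 9.
No other chain overtakes it, so the finish is 23 days.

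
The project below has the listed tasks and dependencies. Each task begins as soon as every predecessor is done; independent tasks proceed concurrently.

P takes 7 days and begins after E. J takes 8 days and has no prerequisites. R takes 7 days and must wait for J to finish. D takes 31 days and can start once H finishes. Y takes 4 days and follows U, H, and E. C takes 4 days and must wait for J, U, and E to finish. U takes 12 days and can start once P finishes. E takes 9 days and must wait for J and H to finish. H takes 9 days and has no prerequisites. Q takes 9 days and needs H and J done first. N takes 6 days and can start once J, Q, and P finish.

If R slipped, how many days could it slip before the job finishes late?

26

Critical path: H→E→P→U→Y = 9+9+7+12+4 = 41, so the finish is 41 days.
Longest path through R: 15 days (earliest finish 15, latest finish 41).
Slack of R = 34 − 8 = 26 days.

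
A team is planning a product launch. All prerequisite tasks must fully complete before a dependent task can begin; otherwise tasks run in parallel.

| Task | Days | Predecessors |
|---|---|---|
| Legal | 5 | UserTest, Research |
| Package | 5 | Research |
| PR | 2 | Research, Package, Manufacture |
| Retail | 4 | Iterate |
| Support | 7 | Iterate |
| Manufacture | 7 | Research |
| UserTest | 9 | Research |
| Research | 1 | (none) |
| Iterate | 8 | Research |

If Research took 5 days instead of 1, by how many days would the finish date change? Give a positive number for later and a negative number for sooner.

Baseline: Research→Iterate→Support = 1+8+7 = 16 → 16 days.
Since Research is critical, the +4 change carries straight to that chain (now 20 days).
The critical path is still Research→Iterate→Support; finish is now 20 days.
Change in finish: 20 − 16 = +4 days.

4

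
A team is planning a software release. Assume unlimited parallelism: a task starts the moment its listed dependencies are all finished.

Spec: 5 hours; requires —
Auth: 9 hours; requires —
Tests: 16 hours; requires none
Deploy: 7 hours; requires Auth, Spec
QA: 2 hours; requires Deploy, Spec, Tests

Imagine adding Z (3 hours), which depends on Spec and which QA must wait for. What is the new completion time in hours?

Originally the software release takes 18 hours.
With Z inserted, QA now waits for max(Deploy, Spec, Tests, Z).
New critical path: Auth→Deploy→QA = 9+7+2 = 18 ⇒ 18 hours.

18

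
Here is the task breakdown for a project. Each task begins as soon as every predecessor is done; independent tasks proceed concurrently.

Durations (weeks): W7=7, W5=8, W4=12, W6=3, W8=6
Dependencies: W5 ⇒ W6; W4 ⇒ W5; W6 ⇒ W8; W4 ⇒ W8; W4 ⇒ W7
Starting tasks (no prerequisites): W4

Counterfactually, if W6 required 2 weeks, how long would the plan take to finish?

28

Baseline: W4→W5→W6→W8 = 12+8+3+6 = 29 → 29 weeks.
W6 lies on that path, so at 2 weeks the path becomes 28 weeks.
No other chain overtakes it, so the finish is 28 weeks.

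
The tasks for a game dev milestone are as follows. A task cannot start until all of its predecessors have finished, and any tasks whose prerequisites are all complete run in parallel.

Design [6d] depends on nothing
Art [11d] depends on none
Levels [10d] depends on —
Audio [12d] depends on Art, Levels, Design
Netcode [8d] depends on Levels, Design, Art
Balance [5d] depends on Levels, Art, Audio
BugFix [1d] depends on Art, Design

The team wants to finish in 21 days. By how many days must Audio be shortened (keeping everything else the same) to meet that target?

7

Current finish: 28 days; target: 21.
Audio is on every critical path, so each day cut from Audio cuts the finish by one (this holds down to a finish of 19).
Need 28 − 21 = 7 days off Audio → Audio becomes 5 days, finish becomes 21.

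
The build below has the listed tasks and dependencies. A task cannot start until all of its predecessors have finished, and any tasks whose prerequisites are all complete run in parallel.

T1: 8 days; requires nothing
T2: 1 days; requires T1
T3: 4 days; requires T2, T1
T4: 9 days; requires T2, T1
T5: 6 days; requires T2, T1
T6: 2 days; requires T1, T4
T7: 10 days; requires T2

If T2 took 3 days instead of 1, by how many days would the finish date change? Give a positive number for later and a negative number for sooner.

2

The binding path is T1→T2→T4→T6 = 8+1+9+2 = 20; finish at 20 days.
Since T2 is critical, the +2 change carries straight to that chain (now 22 days).
No other chain overtakes it, so the finish is 22 days.
Change in finish: 22 − 20 = +2 days.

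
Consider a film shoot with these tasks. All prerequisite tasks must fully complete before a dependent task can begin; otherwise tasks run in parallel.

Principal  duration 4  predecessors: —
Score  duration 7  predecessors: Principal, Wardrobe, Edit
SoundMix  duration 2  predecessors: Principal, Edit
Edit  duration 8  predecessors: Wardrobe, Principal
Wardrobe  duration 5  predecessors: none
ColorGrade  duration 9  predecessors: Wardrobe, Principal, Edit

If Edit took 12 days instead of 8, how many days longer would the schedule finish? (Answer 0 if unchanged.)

Actual critical path: Wardrobe→Edit→ColorGrade = 5+8+9 = 22 ⇒ 22 days.
Edit is on the critical path; changing it to 12 makes that path 26 days.
No other chain overtakes it, so the finish is 26 days.
Change in finish: 26 − 22 = +4 days.

4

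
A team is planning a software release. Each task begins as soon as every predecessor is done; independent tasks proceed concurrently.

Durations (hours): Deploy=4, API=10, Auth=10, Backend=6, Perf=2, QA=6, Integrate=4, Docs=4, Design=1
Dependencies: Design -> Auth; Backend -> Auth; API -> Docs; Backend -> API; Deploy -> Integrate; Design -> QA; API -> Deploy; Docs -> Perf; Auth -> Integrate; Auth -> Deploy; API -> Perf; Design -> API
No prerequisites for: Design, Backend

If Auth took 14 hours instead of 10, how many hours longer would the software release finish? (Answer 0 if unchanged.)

4

As given, the longest chain is Backend→Auth→Deploy→Integrate = 6+10+4+4 = 24, so the finish is 24 hours.
Auth is on the critical path; changing it to 14 makes that path 28 hours.
No other chain overtakes it, so the finish is 28 hours.
Change in finish: 28 − 24 = +4 hours.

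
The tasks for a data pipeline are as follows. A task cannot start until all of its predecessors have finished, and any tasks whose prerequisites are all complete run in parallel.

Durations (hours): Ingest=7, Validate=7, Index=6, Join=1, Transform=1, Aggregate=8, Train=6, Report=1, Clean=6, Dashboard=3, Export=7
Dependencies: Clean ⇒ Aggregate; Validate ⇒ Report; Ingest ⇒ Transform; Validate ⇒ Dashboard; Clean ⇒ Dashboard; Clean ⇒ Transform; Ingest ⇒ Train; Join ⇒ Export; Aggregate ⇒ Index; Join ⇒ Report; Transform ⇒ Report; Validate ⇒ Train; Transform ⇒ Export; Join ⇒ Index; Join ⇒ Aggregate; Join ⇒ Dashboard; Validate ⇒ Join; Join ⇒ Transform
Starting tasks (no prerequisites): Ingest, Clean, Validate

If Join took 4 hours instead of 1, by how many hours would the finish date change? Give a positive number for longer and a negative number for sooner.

3

Actual critical path: Validate→Join→Aggregate→Index = 7+1+8+6 = 22 ⇒ 22 hours.
Join lies on that path, so at 4 hours the path becomes 25 hours.
That remains the longest chain; total 25 hours.
Change in finish: 25 − 22 = +3 hours.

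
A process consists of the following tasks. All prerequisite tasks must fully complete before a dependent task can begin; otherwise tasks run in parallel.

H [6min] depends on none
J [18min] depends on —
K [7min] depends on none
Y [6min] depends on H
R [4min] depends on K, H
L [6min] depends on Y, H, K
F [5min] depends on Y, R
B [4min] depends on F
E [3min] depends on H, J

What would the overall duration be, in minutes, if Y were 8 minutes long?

Critical path before the change: H→Y→F→B = 6+6+5+4 = 21 giving 21 minutes.
Y lies on that path, so at 8 minutes the path becomes 23 minutes.
No other chain overtakes it, so the finish is 23 minutes.

23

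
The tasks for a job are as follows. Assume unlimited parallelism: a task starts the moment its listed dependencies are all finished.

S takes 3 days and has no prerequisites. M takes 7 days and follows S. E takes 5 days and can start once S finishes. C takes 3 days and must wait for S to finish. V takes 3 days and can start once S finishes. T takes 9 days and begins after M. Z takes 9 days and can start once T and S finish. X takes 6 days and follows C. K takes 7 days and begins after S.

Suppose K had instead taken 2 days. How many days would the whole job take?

28

Baseline: S→M→T→Z = 3+7+9+9 = 28 → 28 days.
K is off the critical path — its longest chain is 10 days, giving 18 of slack.
No other chain overtakes it, so the finish is 28 days.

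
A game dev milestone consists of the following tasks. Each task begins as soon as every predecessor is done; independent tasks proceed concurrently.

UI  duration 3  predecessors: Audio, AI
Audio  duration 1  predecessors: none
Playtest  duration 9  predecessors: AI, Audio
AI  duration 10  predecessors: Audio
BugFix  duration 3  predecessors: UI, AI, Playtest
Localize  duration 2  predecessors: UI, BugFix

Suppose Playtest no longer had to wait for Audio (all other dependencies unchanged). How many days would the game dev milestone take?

Before: longest chain Audio→AI→Playtest→BugFix→Localize = 1+10+9+3+2 = 25, finish 25.
Dropping Audio→Playtest doesn't change Playtest's earliest start (11); another predecessor still binds.
New critical path: Audio→AI→Playtest→BugFix→Localize = 1+10+9+3+2 = 25 ⇒ 25 days.

25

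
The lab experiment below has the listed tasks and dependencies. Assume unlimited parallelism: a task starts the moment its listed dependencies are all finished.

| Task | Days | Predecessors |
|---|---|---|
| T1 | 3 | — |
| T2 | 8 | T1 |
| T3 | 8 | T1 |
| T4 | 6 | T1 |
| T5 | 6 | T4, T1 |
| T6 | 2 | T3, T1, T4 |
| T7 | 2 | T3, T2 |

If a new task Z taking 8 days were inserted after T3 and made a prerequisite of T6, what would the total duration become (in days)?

Originally the schedule takes 15 days.
With Z inserted, T6 now waits for max(T3, T1, T4, Z).
New critical path: T1→T3→Z→T6 = 3+8+8+2 = 21 ⇒ 21 days.

21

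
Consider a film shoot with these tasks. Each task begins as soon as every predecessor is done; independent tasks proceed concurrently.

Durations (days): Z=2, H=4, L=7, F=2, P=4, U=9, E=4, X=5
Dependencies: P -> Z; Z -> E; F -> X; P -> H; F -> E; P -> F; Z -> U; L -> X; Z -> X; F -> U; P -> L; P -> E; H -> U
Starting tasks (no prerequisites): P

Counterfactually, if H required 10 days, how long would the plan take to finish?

As given, the longest chain is P→H→U = 4+4+9 = 17, so the finish is 17 days.
H lies on that path, so at 10 days the path becomes 23 days.
The critical path is still P→H→U; finish is now 23 days.

23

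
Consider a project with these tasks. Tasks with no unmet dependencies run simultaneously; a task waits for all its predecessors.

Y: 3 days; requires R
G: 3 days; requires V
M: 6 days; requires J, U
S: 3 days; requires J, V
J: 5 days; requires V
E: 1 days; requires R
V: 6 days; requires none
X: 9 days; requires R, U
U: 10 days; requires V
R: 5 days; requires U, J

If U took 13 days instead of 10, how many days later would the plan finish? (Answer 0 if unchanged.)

Critical path before the change: V→U→R→X = 6+10+5+9 = 30 giving 30 days.
Since U is critical, the +3 change carries straight to that chain (now 33 days).
That remains the longest chain; total 33 days.
Change in finish: 33 − 30 = +3 days.

3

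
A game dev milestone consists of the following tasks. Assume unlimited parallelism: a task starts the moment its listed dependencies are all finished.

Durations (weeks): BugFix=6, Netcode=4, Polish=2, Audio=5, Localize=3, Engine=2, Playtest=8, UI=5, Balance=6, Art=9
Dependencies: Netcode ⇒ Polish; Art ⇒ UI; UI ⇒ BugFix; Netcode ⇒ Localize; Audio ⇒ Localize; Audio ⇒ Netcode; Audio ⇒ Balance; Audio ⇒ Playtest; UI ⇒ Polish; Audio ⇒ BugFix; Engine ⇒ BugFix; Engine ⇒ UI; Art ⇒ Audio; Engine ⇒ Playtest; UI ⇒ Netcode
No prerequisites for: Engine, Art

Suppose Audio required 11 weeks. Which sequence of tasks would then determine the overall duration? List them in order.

Art, Audio, Playtest

Critical path before the change: Art→Audio→Playtest = 9+5+8 = 22 giving 22 weeks.
Since Audio is critical, the +6 change carries straight to that chain (now 28 weeks).
The critical path is still Art→Audio→Playtest; finish is now 28 weeks.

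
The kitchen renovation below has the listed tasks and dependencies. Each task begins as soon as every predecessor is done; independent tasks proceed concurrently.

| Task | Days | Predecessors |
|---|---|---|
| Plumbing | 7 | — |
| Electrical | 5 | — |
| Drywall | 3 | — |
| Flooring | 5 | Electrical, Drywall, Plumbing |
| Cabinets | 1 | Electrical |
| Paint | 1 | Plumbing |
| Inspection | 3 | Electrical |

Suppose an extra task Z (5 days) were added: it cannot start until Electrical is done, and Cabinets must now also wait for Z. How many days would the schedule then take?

12

Originally the schedule takes 12 days.
With Z inserted, Cabinets now waits for max(Electrical, Z).
New critical path: Plumbing→Flooring = 7+5 = 12 ⇒ 12 days.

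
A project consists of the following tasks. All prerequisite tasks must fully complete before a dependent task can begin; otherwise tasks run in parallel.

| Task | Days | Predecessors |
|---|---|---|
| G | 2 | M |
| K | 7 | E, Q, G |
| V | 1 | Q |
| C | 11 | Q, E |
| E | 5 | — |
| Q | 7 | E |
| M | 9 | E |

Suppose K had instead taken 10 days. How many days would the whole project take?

Critical path before the change: E→M→G→K = 5+9+2+7 = 23 giving 23 days.
Since K is critical, the +3 change carries straight to that chain (now 26 days).
That remains the longest chain; total 26 days.

26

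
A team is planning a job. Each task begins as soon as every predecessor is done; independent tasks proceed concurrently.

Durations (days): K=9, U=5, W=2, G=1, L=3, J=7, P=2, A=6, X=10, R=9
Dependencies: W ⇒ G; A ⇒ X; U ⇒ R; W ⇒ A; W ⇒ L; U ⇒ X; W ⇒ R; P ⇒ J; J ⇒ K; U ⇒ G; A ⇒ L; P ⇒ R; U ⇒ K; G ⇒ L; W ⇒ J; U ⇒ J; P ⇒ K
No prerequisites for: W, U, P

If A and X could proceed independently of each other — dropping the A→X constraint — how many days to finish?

With the dependency in place, U→J→K = 5+7+9 = 21 sets the finish at 21 days.
Without A→X, X's earliest start moves from 8 to 5.
The longest chain is now U→J→K = 5+7+9 = 21, so the plan takes 21 days.

21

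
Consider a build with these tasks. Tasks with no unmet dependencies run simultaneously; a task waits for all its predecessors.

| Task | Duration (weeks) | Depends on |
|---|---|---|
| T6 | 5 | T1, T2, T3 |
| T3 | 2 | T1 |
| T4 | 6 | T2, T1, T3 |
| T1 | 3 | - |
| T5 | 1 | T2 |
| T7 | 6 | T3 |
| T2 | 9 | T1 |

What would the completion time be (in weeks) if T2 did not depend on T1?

15

Before: longest chain T1→T2→T4 = 3+9+6 = 18, finish 18.
Without T1→T2, T2's earliest start moves from 3 to 0.
The longest chain is now T2→T4 = 9+6 = 15, so the schedule takes 15 weeks.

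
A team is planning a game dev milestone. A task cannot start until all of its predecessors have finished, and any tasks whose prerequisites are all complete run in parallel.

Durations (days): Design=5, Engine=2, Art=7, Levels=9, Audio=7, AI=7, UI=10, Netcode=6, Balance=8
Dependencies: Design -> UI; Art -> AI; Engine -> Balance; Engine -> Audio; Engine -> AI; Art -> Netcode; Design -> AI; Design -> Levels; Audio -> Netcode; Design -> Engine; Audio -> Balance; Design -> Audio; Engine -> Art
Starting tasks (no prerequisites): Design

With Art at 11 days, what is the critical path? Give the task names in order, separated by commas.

Actual critical path: Design→Engine→Audio→Balance = 5+2+7+8 = 22 ⇒ 22 days.
Art has 1 day of float (longest path through it is 21).
The binding chain switches to Design→Engine→Art→AI = 5+2+11+7 = 25; finish 25 days.

Design, Engine, Art, AI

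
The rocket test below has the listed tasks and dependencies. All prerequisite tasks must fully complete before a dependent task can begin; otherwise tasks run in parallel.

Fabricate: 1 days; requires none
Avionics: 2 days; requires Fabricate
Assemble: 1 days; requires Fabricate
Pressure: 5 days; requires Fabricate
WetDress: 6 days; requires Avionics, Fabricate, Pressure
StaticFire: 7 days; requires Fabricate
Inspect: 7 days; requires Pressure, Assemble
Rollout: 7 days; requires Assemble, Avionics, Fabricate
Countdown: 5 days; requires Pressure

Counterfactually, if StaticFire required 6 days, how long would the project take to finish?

13

Baseline: Fabricate→Pressure→Inspect = 1+5+7 = 13 → 13 days.
The longest path through StaticFire is only 8 days, so StaticFire has float 5.
That remains the longest chain; total 13 days.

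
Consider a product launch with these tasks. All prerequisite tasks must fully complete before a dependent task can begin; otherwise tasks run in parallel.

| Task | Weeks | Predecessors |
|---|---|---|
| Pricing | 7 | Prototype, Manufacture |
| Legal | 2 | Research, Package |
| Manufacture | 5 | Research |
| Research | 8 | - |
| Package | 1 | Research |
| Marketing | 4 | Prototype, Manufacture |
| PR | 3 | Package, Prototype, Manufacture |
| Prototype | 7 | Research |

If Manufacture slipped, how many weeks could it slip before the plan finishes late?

2

Research→Prototype→Pricing = 8+7+7 = 22 sets the makespan at 22 weeks.
The longest chain containing Manufacture totals 20 weeks.
Float = 22 − 20 = 2.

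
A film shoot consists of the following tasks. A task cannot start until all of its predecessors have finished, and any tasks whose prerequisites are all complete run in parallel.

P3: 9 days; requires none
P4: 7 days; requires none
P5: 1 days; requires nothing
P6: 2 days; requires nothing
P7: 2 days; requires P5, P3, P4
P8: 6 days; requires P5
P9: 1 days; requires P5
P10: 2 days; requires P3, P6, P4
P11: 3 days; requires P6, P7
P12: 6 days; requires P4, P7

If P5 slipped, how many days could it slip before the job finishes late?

8

The longest chain is P3→P7→P12 = 9+2+6 = 17; overall finish 17 days.
Longest path through P5: 9 days (earliest finish 1, latest finish 9).
So P5 can slip 9 − 1 = 8 days.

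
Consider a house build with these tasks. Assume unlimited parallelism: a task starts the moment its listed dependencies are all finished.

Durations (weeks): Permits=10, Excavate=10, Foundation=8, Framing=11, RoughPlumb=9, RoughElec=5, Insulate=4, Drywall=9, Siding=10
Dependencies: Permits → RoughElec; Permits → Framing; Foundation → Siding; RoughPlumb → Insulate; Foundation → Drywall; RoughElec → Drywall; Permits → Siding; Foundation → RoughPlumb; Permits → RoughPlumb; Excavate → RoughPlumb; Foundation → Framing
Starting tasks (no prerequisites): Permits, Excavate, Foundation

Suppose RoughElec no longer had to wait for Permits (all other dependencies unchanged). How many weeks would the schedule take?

23

Before: longest chain Permits→RoughElec→Drywall = 10+5+9 = 24, finish 24.
Without Permits→RoughElec, RoughElec's earliest start moves from 10 to 0.
After: Permits→RoughPlumb→Insulate = 10+9+4 = 23 → 23 weeks.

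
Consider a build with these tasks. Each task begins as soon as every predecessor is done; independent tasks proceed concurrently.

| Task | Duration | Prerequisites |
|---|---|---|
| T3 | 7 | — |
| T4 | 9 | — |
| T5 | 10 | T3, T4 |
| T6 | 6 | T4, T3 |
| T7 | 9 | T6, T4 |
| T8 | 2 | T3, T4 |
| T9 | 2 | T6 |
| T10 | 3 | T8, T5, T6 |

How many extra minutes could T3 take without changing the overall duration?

2

The longest chain is T4→T6→T7 = 9+6+9 = 24; overall finish 24 minutes.
The longest chain containing T3 totals 22 minutes.
Slack of T3 = 2 − 0 = 2 minutes.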